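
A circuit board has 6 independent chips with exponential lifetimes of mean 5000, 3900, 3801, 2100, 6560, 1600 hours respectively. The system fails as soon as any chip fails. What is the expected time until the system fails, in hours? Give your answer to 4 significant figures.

The first failure time is exponential with rate Σλ_i = 1/5000 + 1/3900 + 1/3801 + 1/2100 + 1/6560 + 1/1600 = 0.00197313 per hour.
E[min] = 1/Σλ = 1/0.00197313 = 506.809 hours.

506.8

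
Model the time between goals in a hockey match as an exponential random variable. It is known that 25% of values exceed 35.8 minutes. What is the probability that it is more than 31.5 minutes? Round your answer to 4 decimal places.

0.2953

e^(−λ·35.8) = 0.25 ⇒ λ = −ln(0.25)/35.8 = 0.0387233.
P(X > 31.5) = e^(−0.0387233·31.5) = e^(−1.2198) ≈ 0.2953.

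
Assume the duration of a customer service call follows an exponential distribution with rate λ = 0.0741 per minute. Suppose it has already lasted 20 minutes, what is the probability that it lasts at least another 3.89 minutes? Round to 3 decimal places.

0.750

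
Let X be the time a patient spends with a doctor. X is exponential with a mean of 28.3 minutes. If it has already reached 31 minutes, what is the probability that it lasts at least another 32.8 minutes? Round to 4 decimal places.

0.3138

The rate is λ = 1/28.3 = 0.0353357 per minute.
The exponential is memoryless, so the remaining time is again Exp(λ): the condition X > 31 is irrelevant.
P(X > 32.8) = e^(−1.159) ≈ 0.3138.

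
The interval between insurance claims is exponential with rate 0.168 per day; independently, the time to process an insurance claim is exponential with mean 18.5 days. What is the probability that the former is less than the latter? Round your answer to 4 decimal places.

0.7566

λ_1 = 0.168, λ_2 = 1/18.5 = 0.0540541.
For independent exponentials, P(the former < the latter) = λ_1/(λ_1+λ_2) = 0.168/0.222054 ≈ 0.7566.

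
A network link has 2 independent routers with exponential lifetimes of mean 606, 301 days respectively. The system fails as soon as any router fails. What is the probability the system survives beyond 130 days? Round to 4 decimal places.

The first failure time is exponential with rate Σλ_i = 1/606 + 1/301 = 0.00497242 per day.
P(min > 130) = e^(−0.00497242·130) = e^(−0.64642) ≈ 0.5239.

0.5239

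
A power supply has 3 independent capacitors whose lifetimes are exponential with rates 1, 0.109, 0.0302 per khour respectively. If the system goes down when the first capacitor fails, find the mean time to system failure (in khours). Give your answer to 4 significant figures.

0.8778

The time to first failure is exponential with rate Σλ = 1 + 0.109 + 0.0302 = 1.1392.
E[min] = 1/Σλ = 1/1.1392 = 0.877809 khours.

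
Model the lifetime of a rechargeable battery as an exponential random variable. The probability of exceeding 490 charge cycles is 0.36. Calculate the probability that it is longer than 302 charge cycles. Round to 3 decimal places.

0.533

e^(−λ·490) = 0.36 ⇒ λ = −ln(0.36)/490 = 0.002085.
P(X > 302) = e^(−0.002085·302) = e^(−0.62967) ≈ 0.533.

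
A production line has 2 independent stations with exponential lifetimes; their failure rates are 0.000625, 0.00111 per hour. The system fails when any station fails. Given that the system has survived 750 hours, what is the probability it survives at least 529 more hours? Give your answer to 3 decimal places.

0.399

Time to first failure ~ Exp(Σλ) with Σλ = 0.001735.
By memorylessness, P(T > 750+529 | T > 750) = P(T > 529) = e^(−0.001735·529) ≈ 0.399.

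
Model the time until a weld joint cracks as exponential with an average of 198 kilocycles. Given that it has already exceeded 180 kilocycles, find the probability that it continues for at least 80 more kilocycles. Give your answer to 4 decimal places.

0.6676

The rate is λ = 1/198 = 0.00505051 per kilocycle.
P(X > s+t | X > s) = e^(−λ(s+t))/e^(−λs) = e^(−λt), independent of s = 180.
P(X > 80) = e^(−0.40404) ≈ 0.6676.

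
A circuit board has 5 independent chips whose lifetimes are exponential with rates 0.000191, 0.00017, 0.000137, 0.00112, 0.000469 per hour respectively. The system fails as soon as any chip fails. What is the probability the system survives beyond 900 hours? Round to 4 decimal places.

0.1528

The time to first failure is exponential with rate Σλ = 0.000191 + 0.00017 + 0.000137 + 0.00112 + 0.000469 = 0.002087.
P(min > 900) = e^(−0.002087·900) = e^(−1.8783) ≈ 0.1528.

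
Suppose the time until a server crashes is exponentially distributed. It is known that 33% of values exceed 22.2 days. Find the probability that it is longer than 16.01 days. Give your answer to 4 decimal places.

0.4495

e^(−λ·22.2) = 0.33 ⇒ λ = −ln(0.33)/22.2 = 0.0499398.
P(X > 16.01) = e^(−0.0499398·16.01) = e^(−0.79954) ≈ 0.4495.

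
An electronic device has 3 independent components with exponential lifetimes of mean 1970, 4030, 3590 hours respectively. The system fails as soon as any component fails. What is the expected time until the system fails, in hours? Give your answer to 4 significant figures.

966.8

The first failure time is exponential with rate Σλ_i = 1/1970 + 1/4030 + 1/3590 = 0.0010343 per hour.
E[min] = 1/Σλ = 1/0.0010343 = 966.833 hours.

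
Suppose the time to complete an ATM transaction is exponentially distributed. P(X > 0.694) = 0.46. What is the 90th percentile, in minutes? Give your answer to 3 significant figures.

e^(−λ·0.694) = 0.46 ⇒ λ = −ln(0.46)/0.694 = 1.11892.
90th percentile: 1 − e^(−λt) = 0.9, t = −ln(0.1)/λ = 2.05787 minutes.

2.06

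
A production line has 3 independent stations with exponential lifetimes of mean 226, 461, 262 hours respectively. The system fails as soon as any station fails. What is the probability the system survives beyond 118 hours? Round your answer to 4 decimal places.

The first failure time is exponential with rate Σλ_i = 1/226 + 1/461 + 1/262 = 0.0104108 per hour.
P(min > 118) = e^(−0.0104108·118) = e^(−1.2285) ≈ 0.2927.

0.2927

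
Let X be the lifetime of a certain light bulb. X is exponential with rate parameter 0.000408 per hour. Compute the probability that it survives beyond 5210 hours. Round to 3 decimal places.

P(X > 5210) = e^(−λ·5210) = e^(−2.1257) ≈ 0.119.

0.119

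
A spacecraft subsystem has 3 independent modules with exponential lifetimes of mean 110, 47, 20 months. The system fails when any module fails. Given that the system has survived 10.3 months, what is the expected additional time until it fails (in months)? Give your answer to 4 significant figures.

12.44

First-failure rate Σλ = 1/110 + 1/47 + 1/20 = 0.0803675.
By memorylessness the expected residual is 1/Σλ = 12.4428 months, regardless of the 10.3 already elapsed.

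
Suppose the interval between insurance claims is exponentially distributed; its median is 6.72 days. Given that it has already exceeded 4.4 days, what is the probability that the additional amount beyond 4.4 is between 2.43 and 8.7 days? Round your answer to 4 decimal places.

0.3707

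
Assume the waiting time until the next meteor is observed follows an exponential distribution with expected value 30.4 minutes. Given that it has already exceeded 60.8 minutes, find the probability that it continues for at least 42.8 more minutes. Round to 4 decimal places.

The rate is λ = 1/30.4 = 0.0328947 per minute.
The exponential is memoryless, so the remaining time is again Exp(λ): the condition X > 60.8 is irrelevant.
P(X > 42.8) = e^(−1.4079) ≈ 0.2447.

0.2447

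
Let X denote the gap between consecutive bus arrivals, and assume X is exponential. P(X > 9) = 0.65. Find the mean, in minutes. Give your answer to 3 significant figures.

e^(−λ·9) = 0.65 ⇒ λ = −ln(0.65)/9 = 0.0478648.
Mean = 1/λ = 20.8922 minutes.

20.9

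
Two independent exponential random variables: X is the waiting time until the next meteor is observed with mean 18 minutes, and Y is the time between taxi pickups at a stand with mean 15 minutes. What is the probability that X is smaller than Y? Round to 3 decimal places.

0.455

λ_1 = 1/18 = 0.0555556, λ_2 = 1/15 = 0.0666667.
For independent exponentials, P(X < Y) = λ_1/(λ_1+λ_2) = 0.0555556/0.122222 ≈ 0.455.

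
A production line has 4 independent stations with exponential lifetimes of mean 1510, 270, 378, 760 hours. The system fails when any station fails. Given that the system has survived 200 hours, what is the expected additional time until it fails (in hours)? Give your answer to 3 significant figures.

120

First-failure rate Σλ = 1/1510 + 1/270 + 1/378 + 1/760 = 0.00832725.
By memorylessness the expected residual is 1/Σλ = 120.088 hours, regardless of the 200 already elapsed.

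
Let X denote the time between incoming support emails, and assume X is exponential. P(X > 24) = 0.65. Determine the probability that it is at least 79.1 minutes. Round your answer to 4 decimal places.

0.2418

e^(−λ·24) = 0.65 ⇒ λ = −ln(0.65)/24 = 0.0179493.
P(X > 79.1) = e^(−0.0179493·79.1) = e^(−1.4198) ≈ 0.2418.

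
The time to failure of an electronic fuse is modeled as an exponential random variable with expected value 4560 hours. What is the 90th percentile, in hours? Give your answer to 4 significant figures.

10500

The rate is λ = 1/4560 = 0.000219298 per hour.
Set 1 − e^(−λt) = 0.9, so t = −ln(0.1)/λ = 2.3026/0.000219298 ≈ 10499.8 hours.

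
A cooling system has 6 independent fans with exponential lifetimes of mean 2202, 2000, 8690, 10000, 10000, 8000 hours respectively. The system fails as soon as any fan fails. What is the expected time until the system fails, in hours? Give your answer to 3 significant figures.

717

The first failure time is exponential with rate Σλ_i = 1/2202 + 1/2000 + 1/8690 + 1/10000 + 1/10000 + 1/8000 = 0.00139421 per hour.
E[min] = 1/Σλ = 1/0.00139421 = 717.253 hours.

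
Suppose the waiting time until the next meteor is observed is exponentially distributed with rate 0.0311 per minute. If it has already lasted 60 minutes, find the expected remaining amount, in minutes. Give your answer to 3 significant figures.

32.2

By memorylessness, the remaining amount past any threshold is again Exp(λ) with mean 1/λ = 32.1543 minutes.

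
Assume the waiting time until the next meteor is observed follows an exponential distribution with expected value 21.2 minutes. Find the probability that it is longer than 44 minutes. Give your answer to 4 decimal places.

0.1255

The rate is λ = 1/21.2 = 0.0471698 per minute.
P(X > 44) = e^(−λ·44) = e^(−2.0755) ≈ 0.1255.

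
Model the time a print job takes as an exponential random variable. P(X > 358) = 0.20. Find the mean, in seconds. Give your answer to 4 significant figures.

222.4

e^(−λ·358) = 0.20 ⇒ λ = −ln(0.20)/358 = 0.00449564.
Mean = 1/λ = 222.438 seconds.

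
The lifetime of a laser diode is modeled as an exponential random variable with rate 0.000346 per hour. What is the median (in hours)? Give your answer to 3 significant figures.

2000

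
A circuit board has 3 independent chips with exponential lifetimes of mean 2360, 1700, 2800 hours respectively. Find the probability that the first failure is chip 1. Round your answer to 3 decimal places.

Rates: λ_i = 1/mean_i → 0.000423729, 0.000588235, 0.000357143; Σλ = 0.00136911.
P(chip 1 first) = λ_1/Σλ = 0.000423729/0.00136911 ≈ 0.309.

0.309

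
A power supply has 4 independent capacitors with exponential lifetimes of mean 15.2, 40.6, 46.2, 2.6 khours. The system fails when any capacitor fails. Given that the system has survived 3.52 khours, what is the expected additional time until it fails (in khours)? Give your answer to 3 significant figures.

2.01

First-failure rate Σλ = 1/15.2 + 1/40.6 + 1/46.2 + 1/2.6 = 0.49668.
By memorylessness the expected residual is 1/Σλ = 2.01337 khours, regardless of the 3.52 already elapsed.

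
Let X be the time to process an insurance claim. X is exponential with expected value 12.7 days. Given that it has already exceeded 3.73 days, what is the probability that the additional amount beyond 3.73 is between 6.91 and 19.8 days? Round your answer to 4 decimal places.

The rate is λ = 1/12.7 = 0.0787402 per day.
Memoryless: the residual past 3.73 is again Exp(λ).
P(6.91 < residual < 19.8) = e^(−λ·6.91) − e^(−λ·19.8) = 0.58037 − 0.21033 ≈ 0.3700.

0.3700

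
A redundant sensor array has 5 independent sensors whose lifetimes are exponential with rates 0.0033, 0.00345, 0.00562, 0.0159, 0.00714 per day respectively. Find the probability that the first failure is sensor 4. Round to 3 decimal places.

0.449

The time to first failure is exponential with rate Σλ = 0.0033 + 0.00345 + 0.00562 + 0.0159 + 0.00714 = 0.03541.
P(sensor 4 first) = λ_4/Σλ = 0.0159/0.03541 ≈ 0.449.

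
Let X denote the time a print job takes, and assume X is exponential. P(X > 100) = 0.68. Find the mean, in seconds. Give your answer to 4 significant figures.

259.3

e^(−λ·100) = 0.68 ⇒ λ = −ln(0.68)/100 = 0.00385662.
Mean = 1/λ = 259.294 seconds.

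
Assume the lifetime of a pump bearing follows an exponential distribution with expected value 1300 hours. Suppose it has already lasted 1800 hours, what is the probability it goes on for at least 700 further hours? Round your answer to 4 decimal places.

The rate is λ = 1/1300 = 0.000769231 per hour.
The exponential is memoryless, so the remaining time is again Exp(λ): the condition X > 1800 is irrelevant.
P(X > 700) = e^(−0.53846) ≈ 0.5836.

0.5836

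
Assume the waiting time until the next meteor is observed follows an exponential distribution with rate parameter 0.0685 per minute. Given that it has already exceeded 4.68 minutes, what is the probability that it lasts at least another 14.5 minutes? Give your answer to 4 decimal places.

The exponential is memoryless, so the remaining time is again Exp(λ): the condition X > 4.68 is irrelevant.
P(X > 14.5) = e^(−0.99325) ≈ 0.3704.

0.3704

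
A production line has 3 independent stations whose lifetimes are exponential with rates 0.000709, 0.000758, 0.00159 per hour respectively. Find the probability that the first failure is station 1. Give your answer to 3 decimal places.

0.232

The time to first failure is exponential with rate Σλ = 0.000709 + 0.000758 + 0.00159 = 0.003057.
P(station 1 first) = λ_1/Σλ = 0.000709/0.003057 ≈ 0.232.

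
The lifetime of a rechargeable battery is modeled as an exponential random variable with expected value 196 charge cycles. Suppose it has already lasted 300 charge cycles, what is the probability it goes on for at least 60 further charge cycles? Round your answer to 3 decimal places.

0.736

The rate is λ = 1/196 = 0.00510204 per charge cycle.
P(X > s+t | X > s) = e^(−λ(s+t))/e^(−λs) = e^(−λt), independent of s = 300.
P(X > 60) = e^(−0.30612) ≈ 0.736.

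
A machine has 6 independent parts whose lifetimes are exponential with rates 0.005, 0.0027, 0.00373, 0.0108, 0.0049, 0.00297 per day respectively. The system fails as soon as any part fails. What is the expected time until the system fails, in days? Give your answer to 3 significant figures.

The time to first failure is exponential with rate Σλ = 0.005 + 0.0027 + 0.00373 + 0.0108 + 0.0049 + 0.00297 = 0.0301.
E[min] = 1/Σλ = 1/0.0301 = 33.2226 days.

33.2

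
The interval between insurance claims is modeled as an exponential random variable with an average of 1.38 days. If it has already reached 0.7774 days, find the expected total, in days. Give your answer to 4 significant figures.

2.157

The rate is λ = 1/1.38 = 0.724638 per day.
By memorylessness, E[X | X > 0.7774] = 0.7774 + 1/λ = 0.7774 + 1.38 = 2.1574 days.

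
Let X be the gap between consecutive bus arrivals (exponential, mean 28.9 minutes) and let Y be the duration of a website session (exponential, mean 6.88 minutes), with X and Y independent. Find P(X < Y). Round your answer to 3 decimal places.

λ_1 = 1/28.9 = 0.0346021, λ_2 = 1/6.88 = 0.145349.
For independent exponentials, P(X < Y) = λ_1/(λ_1+λ_2) = 0.0346021/0.179951 ≈ 0.192.

0.192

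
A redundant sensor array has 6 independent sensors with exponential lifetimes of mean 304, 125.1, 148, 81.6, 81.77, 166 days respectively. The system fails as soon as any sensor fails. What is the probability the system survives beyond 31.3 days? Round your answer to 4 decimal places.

The first failure time is exponential with rate Σλ_i = 1/304 + 1/125.1 + 1/148 + 1/81.6 + 1/81.77 + 1/166 = 0.0485483 per day.
P(min > 31.3) = e^(−0.0485483·31.3) = e^(−1.5196) ≈ 0.2188.

0.2188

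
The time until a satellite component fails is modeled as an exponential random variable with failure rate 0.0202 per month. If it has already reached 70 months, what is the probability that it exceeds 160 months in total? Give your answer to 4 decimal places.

0.1624

The exponential is memoryless, so the remaining time is again Exp(λ): the condition X > 70 is irrelevant.
P(X > 90) = e^(−1.818) ≈ 0.1624.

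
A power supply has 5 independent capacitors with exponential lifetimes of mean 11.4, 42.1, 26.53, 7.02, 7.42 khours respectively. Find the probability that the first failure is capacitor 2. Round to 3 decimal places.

0.056

Rates: λ_i = 1/mean_i → 0.0877193, 0.023753, 0.0376932, 0.14245, 0.134771; Σλ = 0.426386.
P(capacitor 2 first) = λ_2/Σλ = 0.023753/0.426386 ≈ 0.056.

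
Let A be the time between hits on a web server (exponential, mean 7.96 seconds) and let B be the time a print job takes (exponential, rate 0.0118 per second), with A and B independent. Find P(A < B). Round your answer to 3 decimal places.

λ_1 = 1/7.96 = 0.125628, λ_2 = 0.0118.
For independent exponentials, P(A < B) = λ_1/(λ_1+λ_2) = 0.125628/0.137428 ≈ 0.914.

0.914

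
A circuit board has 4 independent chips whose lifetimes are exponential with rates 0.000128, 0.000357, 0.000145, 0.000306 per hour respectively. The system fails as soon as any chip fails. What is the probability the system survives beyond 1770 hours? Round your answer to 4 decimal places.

0.1908

The time to first failure is exponential with rate Σλ = 0.000128 + 0.000357 + 0.000145 + 0.000306 = 0.000936.
P(min > 1770) = e^(−0.000936·1770) = e^(−1.6567) ≈ 0.1908.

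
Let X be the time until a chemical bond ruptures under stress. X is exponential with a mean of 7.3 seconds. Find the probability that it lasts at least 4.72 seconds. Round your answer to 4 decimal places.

The rate is λ = 1/7.3 = 0.136986 per second.
P(X > 4.72) = e^(−λ·4.72) = e^(−0.64658) ≈ 0.5238.

0.5238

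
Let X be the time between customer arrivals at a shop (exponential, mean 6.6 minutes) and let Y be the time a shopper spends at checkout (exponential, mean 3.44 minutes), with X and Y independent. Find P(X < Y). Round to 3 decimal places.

λ_1 = 1/6.6 = 0.151515, λ_2 = 1/3.44 = 0.290698.
For independent exponentials, P(X < Y) = λ_1/(λ_1+λ_2) = 0.151515/0.442213 ≈ 0.343.

0.343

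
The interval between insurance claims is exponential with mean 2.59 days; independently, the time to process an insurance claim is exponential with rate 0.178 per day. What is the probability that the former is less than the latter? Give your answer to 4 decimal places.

0.6845

λ_1 = 1/2.59 = 0.3861, λ_2 = 0.178.
For independent exponentials, P(the former < the latter) = λ_1/(λ_1+λ_2) = 0.3861/0.5641 ≈ 0.6845.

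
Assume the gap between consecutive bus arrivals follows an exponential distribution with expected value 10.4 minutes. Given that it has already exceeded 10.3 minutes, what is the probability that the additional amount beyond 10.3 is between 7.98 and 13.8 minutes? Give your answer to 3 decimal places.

0.199

The rate is λ = 1/10.4 = 0.0961538 per minute.
Memoryless: the residual past 10.3 is again Exp(λ).
P(7.98 < residual < 13.8) = e^(−λ·7.98) − e^(−λ·13.8) = 0.46426 − 0.26529 ≈ 0.199.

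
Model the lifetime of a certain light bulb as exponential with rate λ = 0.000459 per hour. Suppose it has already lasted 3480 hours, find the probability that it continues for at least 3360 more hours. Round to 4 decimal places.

P(X > s+t | X > s) = e^(−λ(s+t))/e^(−λs) = e^(−λt), independent of s = 3480.
P(X > 3360) = e^(−1.5422) ≈ 0.2139.

0.2139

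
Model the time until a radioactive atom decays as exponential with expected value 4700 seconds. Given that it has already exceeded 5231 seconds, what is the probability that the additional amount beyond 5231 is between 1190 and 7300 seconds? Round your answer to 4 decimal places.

0.5647

The rate is λ = 1/4700 = 0.000212766 per second.
Memoryless: the residual past 5231 is again Exp(λ).
P(1190 < residual < 7300) = e^(−λ·1190) − e^(−λ·7300) = 0.77632 − 0.21157 ≈ 0.5647.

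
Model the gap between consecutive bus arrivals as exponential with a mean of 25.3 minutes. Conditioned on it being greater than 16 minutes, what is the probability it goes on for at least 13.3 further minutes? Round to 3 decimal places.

0.591

The rate is λ = 1/25.3 = 0.0395257 per minute.
The exponential is memoryless, so the remaining time is again Exp(λ): the condition X > 16 is irrelevant.
P(X > 13.3) = e^(−0.52569) ≈ 0.591.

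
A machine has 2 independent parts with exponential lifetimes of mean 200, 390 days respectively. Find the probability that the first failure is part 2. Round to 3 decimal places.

0.339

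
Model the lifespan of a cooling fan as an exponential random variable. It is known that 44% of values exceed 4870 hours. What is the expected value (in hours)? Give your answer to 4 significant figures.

e^(−λ·4870) = 0.44 ⇒ λ = −ln(0.44)/4870 = 0.000168579.
Mean = 1/λ = 5931.93 hours.

5932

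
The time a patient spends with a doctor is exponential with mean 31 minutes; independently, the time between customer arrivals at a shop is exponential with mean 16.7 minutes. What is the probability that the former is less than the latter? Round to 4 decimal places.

0.3501

λ_1 = 1/31 = 0.0322581, λ_2 = 1/16.7 = 0.0598802.
For independent exponentials, P(the former < the latter) = λ_1/(λ_1+λ_2) = 0.0322581/0.0921383 ≈ 0.3501.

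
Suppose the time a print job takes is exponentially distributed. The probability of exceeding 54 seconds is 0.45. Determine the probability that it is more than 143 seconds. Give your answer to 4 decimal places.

0.1207

e^(−λ·54) = 0.45 ⇒ λ = −ln(0.45)/54 = 0.0147872.
P(X > 143) = e^(−0.0147872·143) = e^(−2.1146) ≈ 0.1207.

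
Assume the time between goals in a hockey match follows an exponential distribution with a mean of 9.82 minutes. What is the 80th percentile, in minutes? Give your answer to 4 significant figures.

15.80

The rate is λ = 1/9.82 = 0.101833 per minute.
Set 1 − e^(−λt) = 0.8, so t = −ln(0.2)/λ = 1.6094/0.101833 ≈ 15.8047 minutes.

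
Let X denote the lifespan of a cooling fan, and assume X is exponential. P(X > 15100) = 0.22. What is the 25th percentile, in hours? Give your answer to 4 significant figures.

e^(−λ·15100) = 0.22 ⇒ λ = −ln(0.22)/15100 = 0.000100273.
25th percentile: 1 − e^(−λt) = 0.25, t = −ln(0.75)/λ = 2868.98 hours.

2869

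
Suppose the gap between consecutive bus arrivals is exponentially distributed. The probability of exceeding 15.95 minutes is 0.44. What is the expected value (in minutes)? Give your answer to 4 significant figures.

19.43

e^(−λ·15.95) = 0.44 ⇒ λ = −ln(0.44)/15.95 = 0.0514721.
Mean = 1/λ = 19.428 minutes.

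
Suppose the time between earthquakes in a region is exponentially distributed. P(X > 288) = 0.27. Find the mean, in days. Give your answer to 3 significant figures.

220

e^(−λ·288) = 0.27 ⇒ λ = −ln(0.27)/288 = 0.0045463.
Mean = 1/λ = 219.959 days.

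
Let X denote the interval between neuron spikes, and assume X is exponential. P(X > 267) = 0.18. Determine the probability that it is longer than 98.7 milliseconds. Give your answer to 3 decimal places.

e^(−λ·267) = 0.18 ⇒ λ = −ln(0.18)/267 = 0.00642247.
P(X > 98.7) = e^(−0.00642247·98.7) = e^(−0.6339) ≈ 0.531.

0.531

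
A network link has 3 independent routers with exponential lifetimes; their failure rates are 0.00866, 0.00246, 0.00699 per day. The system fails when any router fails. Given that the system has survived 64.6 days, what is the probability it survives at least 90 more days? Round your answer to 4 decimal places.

Time to first failure ~ Exp(Σλ) with Σλ = 0.01811.
By memorylessness, P(T > 64.6+90 | T > 64.6) = P(T > 90) = e^(−0.01811·90) ≈ 0.1959.

0.1959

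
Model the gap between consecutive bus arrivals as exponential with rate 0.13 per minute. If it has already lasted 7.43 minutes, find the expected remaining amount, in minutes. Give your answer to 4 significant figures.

7.692

By memorylessness, the remaining amount past any threshold is again Exp(λ) with mean 1/λ = 7.69231 minutes.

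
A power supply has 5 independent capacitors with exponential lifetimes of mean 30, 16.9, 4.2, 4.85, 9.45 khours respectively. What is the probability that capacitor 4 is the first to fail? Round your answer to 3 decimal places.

0.321

Rates: λ_i = 1/mean_i → 0.0333333, 0.0591716, 0.238095, 0.206186, 0.10582; Σλ = 0.642606.
P(capacitor 4 first) = λ_4/Σλ = 0.206186/0.642606 ≈ 0.321.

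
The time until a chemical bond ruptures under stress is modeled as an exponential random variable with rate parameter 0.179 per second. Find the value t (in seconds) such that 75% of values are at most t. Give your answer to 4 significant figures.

7.745

Set 1 − e^(−λt) = 0.75, so t = −ln(0.25)/λ = 1.3863/0.179 ≈ 7.74466 seconds.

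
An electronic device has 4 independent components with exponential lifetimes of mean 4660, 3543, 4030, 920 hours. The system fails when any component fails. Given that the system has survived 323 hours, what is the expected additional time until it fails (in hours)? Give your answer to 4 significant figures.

First-failure rate Σλ = 1/4660 + 1/3543 + 1/4030 + 1/920 = 0.00183193.
By memorylessness the expected residual is 1/Σλ = 545.871 hours, regardless of the 323 already elapsed.

545.9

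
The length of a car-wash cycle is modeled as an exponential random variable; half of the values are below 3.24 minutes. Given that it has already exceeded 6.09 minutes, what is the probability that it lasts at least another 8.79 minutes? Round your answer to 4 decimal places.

For an exponential, median = ln(2)/λ, so λ = ln 2 / 3.24 = 0.213934 per minute.
By the memoryless property, P(X > 6.09+8.79 | X > 6.09) = P(X > 8.79).
P(X > 8.79) = e^(−1.8805) ≈ 0.1525.

0.1525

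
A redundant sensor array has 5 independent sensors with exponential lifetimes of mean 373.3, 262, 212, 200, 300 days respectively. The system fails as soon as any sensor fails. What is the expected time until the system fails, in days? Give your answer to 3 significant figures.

51.2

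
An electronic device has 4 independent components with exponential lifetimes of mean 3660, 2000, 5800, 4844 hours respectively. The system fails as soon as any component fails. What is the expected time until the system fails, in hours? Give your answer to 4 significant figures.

The first failure time is exponential with rate Σλ_i = 1/3660 + 1/2000 + 1/5800 + 1/4844 = 0.00115208 per hour.
E[min] = 1/Σλ = 1/0.00115208 = 867.996 hours.

868.0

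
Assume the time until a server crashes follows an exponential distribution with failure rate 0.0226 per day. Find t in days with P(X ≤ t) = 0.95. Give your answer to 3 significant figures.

133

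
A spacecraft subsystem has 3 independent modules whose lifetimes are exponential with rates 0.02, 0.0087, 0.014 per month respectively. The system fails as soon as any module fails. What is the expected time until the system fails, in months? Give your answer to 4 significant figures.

23.42

The time to first failure is exponential with rate Σλ = 0.02 + 0.0087 + 0.014 = 0.0427.
E[min] = 1/Σλ = 1/0.0427 = 23.4192 months.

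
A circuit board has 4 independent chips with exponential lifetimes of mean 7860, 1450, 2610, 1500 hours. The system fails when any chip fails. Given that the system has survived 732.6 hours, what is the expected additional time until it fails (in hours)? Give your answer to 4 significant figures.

535.7

First-failure rate Σλ = 1/7860 + 1/1450 + 1/2610 + 1/1500 = 0.00186669.
By memorylessness the expected residual is 1/Σλ = 535.708 hours, regardless of the 732.6 already elapsed.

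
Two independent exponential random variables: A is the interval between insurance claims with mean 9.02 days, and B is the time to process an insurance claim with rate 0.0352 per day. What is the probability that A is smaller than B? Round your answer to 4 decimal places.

0.7590

λ_1 = 1/9.02 = 0.110865, λ_2 = 0.0352.
For independent exponentials, P(A < B) = λ_1/(λ_1+λ_2) = 0.110865/0.146065 ≈ 0.7590.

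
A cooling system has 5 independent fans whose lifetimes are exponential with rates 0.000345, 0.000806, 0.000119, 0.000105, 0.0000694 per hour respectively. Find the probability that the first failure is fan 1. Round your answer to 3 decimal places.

The time to first failure is exponential with rate Σλ = 0.000345 + 0.000806 + 0.000119 + 0.000105 + 0.0000694 = 0.0014444.
P(fan 1 first) = λ_1/Σλ = 0.000345/0.0014444 ≈ 0.239.

0.239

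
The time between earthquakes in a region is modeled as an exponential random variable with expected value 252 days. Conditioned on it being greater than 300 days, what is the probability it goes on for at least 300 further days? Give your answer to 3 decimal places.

0.304

The rate is λ = 1/252 = 0.00396825 per day.
P(X > s+t | X > s) = e^(−λ(s+t))/e^(−λs) = e^(−λt), independent of s = 300.
P(X > 300) = e^(−1.1905) ≈ 0.304.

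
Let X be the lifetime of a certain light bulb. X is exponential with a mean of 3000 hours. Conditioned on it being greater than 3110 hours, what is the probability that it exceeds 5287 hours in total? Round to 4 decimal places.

0.4840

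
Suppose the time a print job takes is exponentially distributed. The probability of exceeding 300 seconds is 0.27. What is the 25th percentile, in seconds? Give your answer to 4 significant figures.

e^(−λ·300) = 0.27 ⇒ λ = −ln(0.27)/300 = 0.00436444.
25th percentile: 1 − e^(−λt) = 0.25, t = −ln(0.75)/λ = 65.9149 seconds.

65.91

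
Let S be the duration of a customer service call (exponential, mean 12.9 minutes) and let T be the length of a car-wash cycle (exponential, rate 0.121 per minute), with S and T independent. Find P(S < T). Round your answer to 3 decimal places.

0.390

λ_1 = 1/12.9 = 0.0775194, λ_2 = 0.121.
For independent exponentials, P(S < T) = λ_1/(λ_1+λ_2) = 0.0775194/0.198519 ≈ 0.390.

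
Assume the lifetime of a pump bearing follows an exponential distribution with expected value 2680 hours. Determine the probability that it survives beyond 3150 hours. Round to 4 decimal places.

The rate is λ = 1/2680 = 0.000373134 per hour.
P(X > 3150) = e^(−λ·3150) = e^(−1.1754) ≈ 0.3087.

0.3087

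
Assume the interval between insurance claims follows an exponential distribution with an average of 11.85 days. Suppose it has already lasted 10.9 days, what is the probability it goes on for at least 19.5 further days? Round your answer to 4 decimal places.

0.1929

The rate is λ = 1/11.85 = 0.0843882 per day.
P(X > s+t | X > s) = e^(−λ(s+t))/e^(−λs) = e^(−λt), independent of s = 10.9.
P(X > 19.5) = e^(−1.6456) ≈ 0.1929.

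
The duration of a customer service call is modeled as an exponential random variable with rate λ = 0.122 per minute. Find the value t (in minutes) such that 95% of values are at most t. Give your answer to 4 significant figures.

24.56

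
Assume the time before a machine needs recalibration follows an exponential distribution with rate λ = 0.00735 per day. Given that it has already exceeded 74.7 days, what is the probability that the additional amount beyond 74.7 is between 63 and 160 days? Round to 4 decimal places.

0.3209

Memoryless: the residual past 74.7 is again Exp(λ).
P(63 < residual < 160) = e^(−λ·63) − e^(−λ·160) = 0.62936 − 0.30851 ≈ 0.3209.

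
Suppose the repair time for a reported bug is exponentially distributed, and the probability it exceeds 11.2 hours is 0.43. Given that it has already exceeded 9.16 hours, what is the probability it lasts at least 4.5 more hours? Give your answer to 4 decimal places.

From e^(−λ·11.2) = 0.43, λ = −ln(0.43)/11.2 = 0.0753545.
Memoryless: P(X > 9.16+4.5 | X > 9.16) = P(X > 4.5) = e^(−0.0753545·4.5) ≈ 0.7124.

0.7124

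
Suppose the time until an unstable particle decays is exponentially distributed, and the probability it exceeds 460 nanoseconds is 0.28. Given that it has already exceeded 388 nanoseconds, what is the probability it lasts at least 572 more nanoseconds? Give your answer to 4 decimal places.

0.2054

From e^(−λ·460) = 0.28, λ = −ln(0.28)/460 = 0.00276732.
Memoryless: P(X > 388+572 | X > 388) = P(X > 572) = e^(−0.00276732·572) ≈ 0.2054.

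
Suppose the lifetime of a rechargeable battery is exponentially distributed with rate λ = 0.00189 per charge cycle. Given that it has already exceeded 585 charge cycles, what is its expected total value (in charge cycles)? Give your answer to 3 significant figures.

By memorylessness, E[X | X > 585] = 585 + 1/λ = 585 + 529.101 = 1114.1 charge cycles.

1110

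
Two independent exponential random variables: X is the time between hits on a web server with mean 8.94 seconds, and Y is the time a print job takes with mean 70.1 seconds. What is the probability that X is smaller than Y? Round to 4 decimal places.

λ_1 = 1/8.94 = 0.111857, λ_2 = 1/70.1 = 0.0142653.
For independent exponentials, P(X < Y) = λ_1/(λ_1+λ_2) = 0.111857/0.126122 ≈ 0.8869.

0.8869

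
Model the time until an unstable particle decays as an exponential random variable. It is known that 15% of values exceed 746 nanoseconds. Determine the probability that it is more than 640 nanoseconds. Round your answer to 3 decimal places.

0.196

e^(−λ·746) = 0.15 ⇒ λ = −ln(0.15)/746 = 0.00254306.
P(X > 640) = e^(−0.00254306·640) = e^(−1.6276) ≈ 0.196.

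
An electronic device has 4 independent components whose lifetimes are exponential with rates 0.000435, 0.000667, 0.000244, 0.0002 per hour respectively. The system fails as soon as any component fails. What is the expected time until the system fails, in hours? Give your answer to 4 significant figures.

646.8

The time to first failure is exponential with rate Σλ = 0.000435 + 0.000667 + 0.000244 + 0.0002 = 0.001546.
E[min] = 1/Σλ = 1/0.001546 = 646.831 hours.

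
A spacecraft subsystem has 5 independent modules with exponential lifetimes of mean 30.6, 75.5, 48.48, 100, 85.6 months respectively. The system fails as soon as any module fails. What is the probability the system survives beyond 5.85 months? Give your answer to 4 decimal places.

The first failure time is exponential with rate Σλ_i = 1/30.6 + 1/75.5 + 1/48.48 + 1/100 + 1/85.6 = 0.0882341 per month.
P(min > 5.85) = e^(−0.0882341·5.85) = e^(−0.51617) ≈ 0.5968.

0.5968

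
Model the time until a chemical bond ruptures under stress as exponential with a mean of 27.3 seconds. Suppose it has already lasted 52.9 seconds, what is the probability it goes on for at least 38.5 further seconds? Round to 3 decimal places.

The rate is λ = 1/27.3 = 0.03663 per second.
By the memoryless property, P(X > 52.9+38.5 | X > 52.9) = P(X > 38.5).
P(X > 38.5) = e^(−1.4103) ≈ 0.244.

0.244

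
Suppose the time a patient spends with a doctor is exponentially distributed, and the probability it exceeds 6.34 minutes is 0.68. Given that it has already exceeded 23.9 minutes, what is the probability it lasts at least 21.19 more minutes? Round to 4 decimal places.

0.2755

From e^(−λ·6.34) = 0.68, λ = −ln(0.68)/6.34 = 0.06083.
Memoryless: P(X > 23.9+21.19 | X > 23.9) = P(X > 21.19) = e^(−0.06083·21.19) ≈ 0.2755.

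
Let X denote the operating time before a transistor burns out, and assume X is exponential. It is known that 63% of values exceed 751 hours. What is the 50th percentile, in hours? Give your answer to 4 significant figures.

1127

e^(−λ·751) = 0.63 ⇒ λ = −ln(0.63)/751 = 0.000615227.
50th percentile: 1 − e^(−λt) = 0.5, t = −ln(0.5)/λ = 1126.65 hours.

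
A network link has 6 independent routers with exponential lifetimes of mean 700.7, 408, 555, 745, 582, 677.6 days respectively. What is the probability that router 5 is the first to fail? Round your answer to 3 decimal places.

Rates: λ_i = 1/mean_i → 0.00142714, 0.00245098, 0.0018018, 0.00134228, 0.00171821, 0.0014758; Σλ = 0.0102162.
P(router 5 first) = λ_5/Σλ = 0.00171821/0.0102162 ≈ 0.168.

0.168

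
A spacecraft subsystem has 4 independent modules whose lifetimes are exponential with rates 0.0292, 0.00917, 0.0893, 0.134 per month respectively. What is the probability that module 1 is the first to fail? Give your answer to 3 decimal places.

0.112

The time to first failure is exponential with rate Σλ = 0.0292 + 0.00917 + 0.0893 + 0.134 = 0.26167.
P(module 1 first) = λ_1/Σλ = 0.0292/0.26167 ≈ 0.112.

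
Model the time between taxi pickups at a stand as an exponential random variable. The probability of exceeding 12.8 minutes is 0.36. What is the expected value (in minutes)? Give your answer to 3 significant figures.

12.5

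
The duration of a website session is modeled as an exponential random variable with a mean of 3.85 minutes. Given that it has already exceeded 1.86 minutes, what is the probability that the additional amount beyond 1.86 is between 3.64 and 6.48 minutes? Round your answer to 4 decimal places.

The rate is λ = 1/3.85 = 0.25974 per minute.
Memoryless: the residual past 1.86 is again Exp(λ).
P(3.64 < residual < 6.48) = e^(−λ·3.64) − e^(−λ·6.48) = 0.38850 − 0.18579 ≈ 0.2027.

0.2027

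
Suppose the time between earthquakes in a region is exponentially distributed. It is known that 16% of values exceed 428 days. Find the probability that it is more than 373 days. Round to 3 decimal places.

0.202

e^(−λ·428) = 0.16 ⇒ λ = −ln(0.16)/428 = 0.00428173.
P(X > 373) = e^(−0.00428173·373) = e^(−1.5971) ≈ 0.202.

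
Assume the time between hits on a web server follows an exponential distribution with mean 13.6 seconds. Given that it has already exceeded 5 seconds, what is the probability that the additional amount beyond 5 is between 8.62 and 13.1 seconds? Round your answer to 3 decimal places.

The rate is λ = 1/13.6 = 0.0735294 per second.
Memoryless: the residual past 5 is again Exp(λ).
P(8.62 < residual < 13.1) = e^(−λ·8.62) − e^(−λ·13.1) = 0.53056 − 0.38166 ≈ 0.149.

0.149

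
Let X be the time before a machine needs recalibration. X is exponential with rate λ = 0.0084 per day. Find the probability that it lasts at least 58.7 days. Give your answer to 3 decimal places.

0.611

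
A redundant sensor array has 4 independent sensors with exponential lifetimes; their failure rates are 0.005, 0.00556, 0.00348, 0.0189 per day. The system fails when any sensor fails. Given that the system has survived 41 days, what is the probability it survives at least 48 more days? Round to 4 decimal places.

0.2057

Time to first failure ~ Exp(Σλ) with Σλ = 0.03294.
By memorylessness, P(T > 41+48 | T > 41) = P(T > 48) = e^(−0.03294·48) ≈ 0.2057.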